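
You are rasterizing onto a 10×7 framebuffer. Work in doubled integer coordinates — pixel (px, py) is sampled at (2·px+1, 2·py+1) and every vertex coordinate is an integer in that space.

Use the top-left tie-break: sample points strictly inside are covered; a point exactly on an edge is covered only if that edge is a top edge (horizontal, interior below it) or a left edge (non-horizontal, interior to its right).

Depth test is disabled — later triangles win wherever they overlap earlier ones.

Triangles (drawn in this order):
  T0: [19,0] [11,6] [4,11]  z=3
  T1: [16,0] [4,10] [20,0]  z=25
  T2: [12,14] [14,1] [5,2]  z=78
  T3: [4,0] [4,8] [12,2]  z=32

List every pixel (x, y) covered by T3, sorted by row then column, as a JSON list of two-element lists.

T0:
  2·area = 2
  edge (19, 0)→(11, 6): d=(-8,6) right/bottom  bias=-1
  edge (11, 6)→(4, 11): d=(-7,5) right/bottom  bias=-1
  edge (4, 11)→(19, 0): d=(15,-11) top-left  bias=+0
    (7,1)@(15, 3): e=[0,1,1] → ·  [on edge]
    (3,4)@(7, 9): e=[0,-1,3] → ·  [on edge]
  covered (0 px):
    · · · · · · · · · ·
    · · · · · · · · · ·
    · · · · · · · · · ·
    · · · · · · · · · ·
    · · · · · · · · · ·
    · · · · · · · · · ·
    · · · · · · · · · ·
T1:
  2·area = 40  (B↔C swapped to make it positive)
  edge (16, 0)→(20, 0): d=(4,0) top-left  bias=+0
  edge (20, 0)→(4, 10): d=(-16,10) right/bottom  bias=-1
  edge (4, 10)→(16, 0): d=(12,-10) top-left  bias=+0
    (7,0)@(15, 1): e=[4,34,2] → #
    (8,0)@(17, 1): e=[4,14,22] → #
    (9,0)@(19, 1): e=[4,-6,42] → ·
    (6,1)@(13, 3): e=[12,22,6] → #
    (8,1)@(17, 3): e=[12,-18,46] → ·
    (5,2)@(11, 5): e=[20,10,10] → #
    (6,2)@(13, 5): e=[20,-10,30] → ·
    (7,2)@(15, 5): e=[20,-30,50] → ·
    (5,3)@(11, 7): e=[28,-22,34] → ·
  covered (5 px):
    · · · · · · · # # ·
    · · · · · · # # · ·
    · · · · · # · · · ·
    · · · · · · · · · ·
    · · · · · · · · · ·
    · · · · · · · · · ·
    · · · · · · · · · ·
T2:
  2·area = 115  (B↔C swapped to make it positive)
  edge (12, 14)→(5, 2): d=(-7,-12) top-left  bias=+0
  edge (5, 2)→(14, 1): d=(9,-1) top-left  bias=+0
  edge (14, 1)→(12, 14): d=(-2,13) right/bottom  bias=-1
    (3,1)@(7, 3): e=[17,11,87] → #
    (4,1)@(9, 3): e=[41,13,61] → #
    (5,1)@(11, 3): e=[65,15,35] → #
    (6,1)@(13, 3): e=[89,17,9] → #
    (7,1)@(15, 3): e=[113,19,-17] → ·
    (3,2)@(7, 5): e=[3,29,83] → #
    (7,2)@(15, 5): e=[99,37,-21] → ·
    (3,3)@(7, 7): e=[-11,47,79] → ·
    (4,3)@(9, 7): e=[13,49,53] → #
    (7,3)@(15, 7): e=[85,55,-25] → ·
    (4,4)@(9, 9): e=[-1,67,49] → ·
    (5,4)@(11, 9): e=[23,69,23] → #
  covered (13 px):
    · · · · · · · · · ·
    · · · # # # # · · ·
    · · · # # # # · · ·
    · · · · # # # · · ·
    · · · · · # · · · ·
    · · · · · # · · · ·
    · · · · · · · · · ·
T3:
  2·area = 64  (B↔C swapped to make it positive)
  edge (4, 0)→(12, 2): d=(8,2) right/bottom  bias=-1
  edge (12, 2)→(4, 8): d=(-8,6) right/bottom  bias=-1
  edge (4, 8)→(4, 0): d=(0,-8) top-left  bias=+0
    (2,0)@(5, 1): e=[6,50,8] → #
    (3,0)@(7, 1): e=[2,38,24] → #
    (4,0)@(9, 1): e=[-2,26,40] → ·
    (2,1)@(5, 3): e=[22,34,8] → #
    (4,1)@(9, 3): e=[14,10,40] → #
    (5,1)@(11, 3): e=[10,-2,56] → ·
    (2,2)@(5, 5): e=[38,18,8] → #
    (4,2)@(9, 5): e=[30,-6,40] → ·
    (2,3)@(5, 7): e=[54,2,8] → #
    (3,3)@(7, 7): e=[50,-10,24] → ·
    (2,4)@(5, 9): e=[70,-14,8] → ·
  covered (8 px):
    · · # # · · · · · ·
    · · # # # · · · · ·
    · · # # · · · · · ·
    · · # · · · · · · ·
    · · · · · · · · · ·
    · · · · · · · · · ·
    · · · · · · · · · ·

Answer: [[2,0],[3,0],[2,1],[3,1],[4,1],[2,2],[3,2],[2,3]]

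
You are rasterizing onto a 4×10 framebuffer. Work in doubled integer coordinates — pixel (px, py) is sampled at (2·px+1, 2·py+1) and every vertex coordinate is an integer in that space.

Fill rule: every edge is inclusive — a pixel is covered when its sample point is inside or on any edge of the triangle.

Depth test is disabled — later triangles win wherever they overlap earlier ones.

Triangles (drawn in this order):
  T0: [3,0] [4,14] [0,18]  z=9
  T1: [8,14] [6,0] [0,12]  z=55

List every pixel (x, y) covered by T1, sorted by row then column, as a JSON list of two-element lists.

T0:
  2·area = 60
  edge (3, 0)→(4, 14): d=(1,14) inclusive
  edge (4, 14)→(0, 18): d=(-4,4) inclusive
  edge (0, 18)→(3, 0): d=(3,-18) inclusive
    (1,0)@(3, 1): e=[1,56,3] → #
    (2,0)@(5, 1): e=[-27,48,39] → ·
    (1,1)@(3, 3): e=[3,48,9] → #
    (2,1)@(5, 3): e=[-25,40,45] → ·
    (1,2)@(3, 5): e=[5,40,15] → #
    (2,2)@(5, 5): e=[-23,32,51] → ·
    (1,3)@(3, 7): e=[7,32,21] → #
    (2,3)@(5, 7): e=[-21,24,57] → ·
    (1,4)@(3, 9): e=[9,24,27] → #
    (2,4)@(5, 9): e=[-19,16,63] → ·
    (1,5)@(3, 11): e=[11,16,33] → #
    (2,5)@(5, 11): e=[-17,8,69] → ·
    (3,5)@(7, 11): e=[-45,0,105] → ·  [on edge]
    (2,6)@(5, 13): e=[-15,0,75] → ·  [on edge]
    (1,7)@(3, 15): e=[15,0,45] → #  [on edge]
    (0,8)@(1, 17): e=[45,0,15] → #  [on edge]
  covered (11 px):
    · # · ·
    · # · ·
    · # · ·
    · # · ·
    · # · ·
    · # · ·
    # # · ·
    # # · ·
    # · · ·
    · · · ·
T1:
  2·area = 108  (B↔C swapped to make it positive)
  edge (8, 14)→(0, 12): d=(-8,-2) inclusive
  edge (0, 12)→(6, 0): d=(6,-12) inclusive
  edge (6, 0)→(8, 14): d=(2,14) inclusive
    (2,1)@(5, 3): e=[82,6,20] → #
    (3,1)@(7, 3): e=[86,30,-8] → ·
    (2,2)@(5, 5): e=[66,18,24] → #
    (3,2)@(7, 5): e=[70,42,-4] → ·
    (1,3)@(3, 7): e=[46,6,56] → #
    (3,3)@(7, 7): e=[54,54,0] → #  [on edge]
    (1,4)@(3, 9): e=[30,18,60] → #
    (0,5)@(1, 11): e=[10,6,92] → #
    (0,6)@(1, 13): e=[-6,18,96] → ·
    (1,6)@(3, 13): e=[-2,42,68] → ·
    (2,6)@(5, 13): e=[2,66,40] → #
    (2,7)@(5, 15): e=[-14,78,44] → ·
  covered (14 px):
    · · · ·
    · · # ·
    · · # ·
    · # # #
    · # # #
    # # # #
    · · # #
    · · · ·
    · · · ·
    · · · ·

Final: [[2,1],[2,2],[1,3],[2,3],[3,3],[1,4],[2,4],[3,4],[0,5],[1,5],[2,5],[3,5],[2,6],[3,6]]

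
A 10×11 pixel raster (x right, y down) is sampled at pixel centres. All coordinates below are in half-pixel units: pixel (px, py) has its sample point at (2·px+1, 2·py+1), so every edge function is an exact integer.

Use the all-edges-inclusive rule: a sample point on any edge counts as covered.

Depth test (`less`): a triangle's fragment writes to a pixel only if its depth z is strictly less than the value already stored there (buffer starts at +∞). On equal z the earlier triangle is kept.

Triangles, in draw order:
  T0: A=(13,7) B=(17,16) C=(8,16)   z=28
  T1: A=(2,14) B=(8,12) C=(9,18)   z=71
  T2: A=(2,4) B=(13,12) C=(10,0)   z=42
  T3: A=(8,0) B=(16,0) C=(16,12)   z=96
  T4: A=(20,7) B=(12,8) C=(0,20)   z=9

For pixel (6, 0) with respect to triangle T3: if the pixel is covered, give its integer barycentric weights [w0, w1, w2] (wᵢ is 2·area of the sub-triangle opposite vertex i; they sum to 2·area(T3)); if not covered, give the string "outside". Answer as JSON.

T0:
  2·area = 81
  edge (13, 7)→(17, 16): d=(4,9) inclusive
  edge (17, 16)→(8, 16): d=(-9,0) inclusive
  edge (8, 16)→(13, 7): d=(5,-9) inclusive
    (6,3)@(13, 7): e=[0,81,0] → █  [on edge]
    (7,3)@(15, 7): e=[-18,81,18] → ·
    (6,4)@(13, 9): e=[8,63,10] → █
    (7,4)@(15, 9): e=[-10,63,28] → ·
    (5,5)@(11, 11): e=[34,45,2] → █
    (7,5)@(15, 11): e=[-2,45,38] → ·
    (5,6)@(11, 13): e=[42,27,12] → █
    (7,6)@(15, 13): e=[6,27,48] → █
    (8,6)@(17, 13): e=[-12,27,66] → ·
    (4,7)@(9, 15): e=[68,9,4] → █
    (8,7)@(17, 15): e=[-4,9,76] → ·
    (4,8)@(9, 17): e=[76,-9,14] → ·
  covered (11 px):
    · · · · · · · · · ·
    · · · · · · · · · ·
    · · · · · · · · · ·
    · · · · · · █ · · ·
    · · · · · · █ · · ·
    · · · · · █ █ · · ·
    · · · · · █ █ █ · ·
    · · · · █ █ █ █ · ·
    · · · · · · · · · ·
    · · · · · · · · · ·
    · · · · · · · · · ·
T1:
  2·area = 38
  edge (2, 14)→(8, 12): d=(6,-2) inclusive
  edge (8, 12)→(9, 18): d=(1,6) inclusive
  edge (9, 18)→(2, 14): d=(-7,-4) inclusive
    (8,4)@(17, 9): e=[0,-57,95] → ·  [on edge]
    (5,5)@(11, 11): e=[0,-19,57] → ·  [on edge]
    (2,6)@(5, 13): e=[0,19,19] → █  [on edge]
    (3,6)@(7, 13): e=[4,7,27] → █
    (4,6)@(9, 13): e=[8,-5,35] → ·
    (2,7)@(5, 15): e=[12,21,5] → █
    (4,7)@(9, 15): e=[20,-3,21] → ·
    (2,8)@(5, 17): e=[24,23,-9] → ·
    (3,8)@(7, 17): e=[28,11,-1] → ·
  covered (4 px):
    · · · · · · · · · ·
    · · · · · · · · · ·
    · · · · · · · · · ·
    · · · · · · · · · ·
    · · · · · · · · · ·
    · · · · · · · · · ·
    · · █ █ · · · · · ·
    · · █ █ · · · · · ·
    · · · · · · · · · ·
    · · · · · · · · · ·
    · · · · · · · · · ·
T2:
  2·area = 108  (B↔C swapped to make it positive)
  edge (2, 4)→(10, 0): d=(8,-4) inclusive
  edge (10, 0)→(13, 12): d=(3,12) inclusive
  edge (13, 12)→(2, 4): d=(-11,-8) inclusive
    (4,0)@(9, 1): e=[4,15,89] → █
    (5,0)@(11, 1): e=[12,-9,105] → ·
    (2,1)@(5, 3): e=[4,69,35] → █
    (3,1)@(7, 3): e=[12,45,51] → █
    (5,1)@(11, 3): e=[28,-3,83] → ·
    (2,2)@(5, 5): e=[20,75,13] → █
    (5,2)@(11, 5): e=[44,3,61] → █
    (6,2)@(13, 5): e=[52,-21,77] → ·
    (2,3)@(5, 7): e=[36,81,-9] → ·
    (3,3)@(7, 7): e=[44,57,7] → █
    (6,3)@(13, 7): e=[68,-15,55] → ·
    (3,4)@(7, 9): e=[60,63,-15] → ·
  covered (13 px):
    · · · · █ · · · · ·
    · · █ █ █ · · · · ·
    · · █ █ █ █ · · · ·
    · · · █ █ █ · · · ·
    · · · · █ █ · · · ·
    · · · · · · · · · ·
    · · · · · · · · · ·
    · · · · · · · · · ·
    · · · · · · · · · ·
    · · · · · · · · · ·
    · · · · · · · · · ·
T3:
  2·area = 96
  edge (8, 0)→(16, 0): d=(8,0) inclusive
  edge (16, 0)→(16, 12): d=(0,12) inclusive
  edge (16, 12)→(8, 0): d=(-8,-12) inclusive
    (4,0)@(9, 1): e=[8,84,4] → █
    (5,0)@(11, 1): e=[8,60,28] → █
    (6,0)@(13, 1): e=[8,36,52] → █
    (7,0)@(15, 1): e=[8,12,76] → █
    (8,0)@(17, 1): e=[8,-12,100] → ·
    (4,1)@(9, 3): e=[24,84,-12] → ·
    (5,1)@(11, 3): e=[24,60,12] → █
    (8,1)@(17, 3): e=[24,-12,84] → ·
    (5,2)@(11, 5): e=[40,60,-4] → ·
    (6,2)@(13, 5): e=[40,36,20] → █
    (8,2)@(17, 5): e=[40,-12,68] → ·
    (6,3)@(13, 7): e=[56,36,4] → █
  covered (12 px):
    · · · · █ █ █ █ · ·
    · · · · · █ █ █ · ·
    · · · · · · █ █ · ·
    · · · · · · █ █ · ·
    · · · · · · · █ · ·
    · · · · · · · · · ·
    · · · · · · · · · ·
    · · · · · · · · · ·
    · · · · · · · · · ·
    · · · · · · · · · ·
    · · · · · · · · · ·
T4:
  2·area = 84  (B↔C swapped to make it positive)
  edge (20, 7)→(0, 20): d=(-20,13) inclusive
  edge (0, 20)→(12, 8): d=(12,-12) inclusive
  edge (12, 8)→(20, 7): d=(8,-1) inclusive
    (9,0)@(19, 1): e=[133,0,-49] → ·  [on edge]
    (8,1)@(17, 3): e=[119,0,-35] → ·  [on edge]
    (7,2)@(15, 5): e=[105,0,-21] → ·  [on edge]
    (6,3)@(13, 7): e=[91,0,-7] → ·  [on edge]
    (5,4)@(11, 9): e=[77,0,7] → █  [on edge]
    (6,4)@(13, 9): e=[51,24,9] → █
    (7,4)@(15, 9): e=[25,48,11] → █
    (8,4)@(17, 9): e=[-1,72,13] → ·
    (4,5)@(9, 11): e=[63,0,21] → █  [on edge]
    (7,5)@(15, 11): e=[-15,72,27] → ·
    (3,6)@(7, 13): e=[49,0,35] → █  [on edge]
    (5,6)@(11, 13): e=[-3,48,39] → ·
    (2,7)@(5, 15): e=[35,0,49] → █  [on edge]
    (1,8)@(3, 17): e=[21,0,63] → █  [on edge]
    (0,9)@(1, 19): e=[7,0,77] → █  [on edge]
  covered (12 px):
    · · · · · · · · · ·
    · · · · · · · · · ·
    · · · · · · · · · ·
    · · · · · · · · · ·
    · · · · · █ █ █ · ·
    · · · · █ █ █ · · ·
    · · · █ █ · · · · ·
    · · █ █ · · · · · ·
    · █ · · · · · · · ·
    █ · · · · · · · · ·
    · · · · · · · · · ·

Answer: [36,52,8]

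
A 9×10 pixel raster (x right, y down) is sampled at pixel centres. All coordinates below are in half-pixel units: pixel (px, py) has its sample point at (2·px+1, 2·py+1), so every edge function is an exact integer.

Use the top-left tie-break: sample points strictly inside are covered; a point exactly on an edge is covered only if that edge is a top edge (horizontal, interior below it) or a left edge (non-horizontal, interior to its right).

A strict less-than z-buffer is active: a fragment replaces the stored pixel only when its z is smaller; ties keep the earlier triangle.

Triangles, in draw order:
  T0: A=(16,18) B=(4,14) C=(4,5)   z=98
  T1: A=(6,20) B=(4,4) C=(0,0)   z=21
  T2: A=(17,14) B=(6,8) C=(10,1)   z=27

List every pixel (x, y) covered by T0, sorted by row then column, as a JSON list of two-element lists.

T0:
  2·area = 108
  edge (16, 18)→(4, 14): d=(-12,-4) top-left  bias=+0
  edge (4, 14)→(4, 5): d=(0,-9) top-left  bias=+0
  edge (4, 5)→(16, 18): d=(12,13) right/bottom  bias=-1
    (2,3)@(5, 7): e=[88,9,11] → █
    (3,3)@(7, 7): e=[96,27,-15] → ·
    (2,4)@(5, 9): e=[64,9,35] → █
    (3,4)@(7, 9): e=[72,27,9] → █
    (4,4)@(9, 9): e=[80,45,-17] → ·
    (2,5)@(5, 11): e=[40,9,59] → █
    (4,5)@(9, 11): e=[56,45,7] → █
    (5,5)@(11, 11): e=[64,63,-19] → ·
    (0,6)@(1, 13): e=[0,-27,135] → ·  [on edge]
    (2,6)@(5, 13): e=[16,9,83] → █
    (5,6)@(11, 13): e=[40,63,5] → █
    (6,6)@(13, 13): e=[48,81,-21] → ·
    (3,7)@(7, 15): e=[0,27,81] → █  [on edge]
    (6,8)@(13, 17): e=[0,81,27] → █  [on edge]
  covered (16 px):
    · · · · · · · · ·
    · · · · · · · · ·
    · · · · · · · · ·
    · · █ · · · · · ·
    · · █ █ · · · · ·
    · · █ █ █ · · · ·
    · · █ █ █ █ · · ·
    · · · █ █ █ █ · ·
    · · · · · · █ █ ·
    · · · · · · · · ·
T1:
  2·area = 56  (B↔C swapped to make it positive)
  edge (6, 20)→(0, 0): d=(-6,-20) top-left  bias=+0
  edge (0, 0)→(4, 4): d=(4,4) right/bottom  bias=-1
  edge (4, 4)→(6, 20): d=(2,16) right/bottom  bias=-1
    (0,0)@(1, 1): e=[14,0,42] → ·  [on edge]
    (0,1)@(1, 3): e=[2,8,46] → █
    (1,1)@(3, 3): e=[42,0,14] → ·  [on edge]
    (0,2)@(1, 5): e=[-10,16,50] → ·
    (1,2)@(3, 5): e=[30,8,18] → █
    (2,2)@(5, 5): e=[70,0,-14] → ·  [on edge]
    (1,3)@(3, 7): e=[18,16,22] → █
    (2,3)@(5, 7): e=[58,8,-10] → ·
    (3,3)@(7, 7): e=[98,0,-42] → ·  [on edge]
    (1,4)@(3, 9): e=[6,24,26] → █
    (2,4)@(5, 9): e=[46,16,-6] → ·
    (4,4)@(9, 9): e=[126,0,-70] → ·  [on edge]
    (5,5)@(11, 11): e=[154,0,-98] → ·  [on edge]
    (6,6)@(13, 13): e=[182,0,-126] → ·  [on edge]
    (7,7)@(15, 15): e=[210,0,-154] → ·  [on edge]
    (8,8)@(17, 17): e=[238,0,-182] → ·  [on edge]
  covered (6 px):
    · · · · · · · · ·
    █ · · · · · · · ·
    · █ · · · · · · ·
    · █ · · · · · · ·
    · █ · · · · · · ·
    · · · · · · · · ·
    · · █ · · · · · ·
    · · █ · · · · · ·
    · · · · · · · · ·
    · · · · · · · · ·
T2:
  2·area = 101
  edge (17, 14)→(6, 8): d=(-11,-6) top-left  bias=+0
  edge (6, 8)→(10, 1): d=(4,-7) top-left  bias=+0
  edge (10, 1)→(17, 14): d=(7,13) right/bottom  bias=-1
    (4,1)@(9, 3): e=[73,1,27] → █
    (5,1)@(11, 3): e=[85,15,1] → █
    (6,1)@(13, 3): e=[97,29,-25] → ·
    (4,2)@(9, 5): e=[51,9,41] → █
    (6,2)@(13, 5): e=[75,37,-11] → ·
    (3,3)@(7, 7): e=[17,3,81] → █
    (6,3)@(13, 7): e=[53,45,3] → █
    (7,3)@(15, 7): e=[65,59,-23] → ·
    (3,4)@(7, 9): e=[-5,11,95] → ·
    (4,4)@(9, 9): e=[7,25,69] → █
    (7,4)@(15, 9): e=[43,67,-9] → ·
    (4,5)@(9, 11): e=[-15,33,83] → ·
  covered (13 px):
    · · · · · · · · ·
    · · · · █ █ · · ·
    · · · · █ █ · · ·
    · · · █ █ █ █ · ·
    · · · · █ █ █ · ·
    · · · · · · █ █ ·
    · · · · · · · · ·
    · · · · · · · · ·
    · · · · · · · · ·
    · · · · · · · · ·

Final: [[2,3],[2,4],[3,4],[2,5],[3,5],[4,5],[2,6],[3,6],[4,6],[5,6],[3,7],[4,7],[5,7],[6,7],[6,8],[7,8]]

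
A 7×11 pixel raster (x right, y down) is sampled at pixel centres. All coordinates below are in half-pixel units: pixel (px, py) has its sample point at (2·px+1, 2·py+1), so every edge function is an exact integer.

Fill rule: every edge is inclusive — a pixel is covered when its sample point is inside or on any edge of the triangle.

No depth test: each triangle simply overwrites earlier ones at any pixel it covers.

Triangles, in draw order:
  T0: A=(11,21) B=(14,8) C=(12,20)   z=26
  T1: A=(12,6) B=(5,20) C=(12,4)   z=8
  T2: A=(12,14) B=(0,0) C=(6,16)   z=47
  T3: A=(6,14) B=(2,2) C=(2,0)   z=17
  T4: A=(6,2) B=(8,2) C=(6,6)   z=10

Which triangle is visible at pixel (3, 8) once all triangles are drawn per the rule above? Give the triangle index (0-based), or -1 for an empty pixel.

T0:
  2·area = 10
  edge (11, 21)→(14, 8): d=(3,-13) inclusive
  edge (14, 8)→(12, 20): d=(-2,12) inclusive
  edge (12, 20)→(11, 21): d=(-1,1) inclusive
    (6,6)@(13, 13): e=[2,2,6] → X
    (6,7)@(13, 15): e=[8,-2,4] → .
    (6,9)@(13, 19): e=[20,-10,0] → .  [on edge]
    (5,10)@(11, 21): e=[0,10,0] → X  [on edge]
    (6,10)@(13, 21): e=[26,-14,-2] → .
  covered (2 px):
    . . . . . . .
    . . . . . . .
    . . . . . . .
    . . . . . . .
    . . . . . . .
    . . . . . . .
    . . . . . . X
    . . . . . . .
    . . . . . . .
    . . . . . . .
    . . . . . X .
T1:
  2·area = 14
  edge (12, 6)→(5, 20): d=(-7,14) inclusive
  edge (5, 20)→(12, 4): d=(7,-16) inclusive
  edge (12, 4)→(12, 6): d=(0,2) inclusive
    (5,3)@(11, 7): e=[7,5,2] → X
    (6,3)@(13, 7): e=[-21,37,-2] → .
    (5,4)@(11, 9): e=[-7,19,2] → .
    (4,5)@(9, 11): e=[7,1,6] → X
    (5,5)@(11, 11): e=[-21,33,2] → .
    (4,6)@(9, 13): e=[-7,15,6] → .
  covered (2 px):
    . . . . . . .
    . . . . . . .
    . . . . . . .
    . . . . . X .
    . . . . . . .
    . . . . X . .
    . . . . . . .
    . . . . . . .
    . . . . . . .
    . . . . . . .
    . . . . . . .
T2:
  2·area = 108  (B↔C swapped to make it positive)
  edge (12, 14)→(6, 16): d=(-6,2) inclusive
  edge (6, 16)→(0, 0): d=(-6,-16) inclusive
  edge (0, 0)→(12, 14): d=(12,14) inclusive
    (1,2)@(3, 5): e=[72,18,18] → X
    (2,2)@(5, 5): e=[68,50,-10] → .
    (1,3)@(3, 7): e=[60,6,42] → X
    (2,3)@(5, 7): e=[56,38,14] → X
    (3,3)@(7, 7): e=[52,70,-14] → .
    (1,4)@(3, 9): e=[48,-6,66] → .
    (2,4)@(5, 9): e=[44,26,38] → X
    (3,4)@(7, 9): e=[40,58,10] → X
    (4,4)@(9, 9): e=[36,90,-18] → .
    (2,5)@(5, 11): e=[32,14,62] → X
    (4,5)@(9, 11): e=[24,78,6] → X
    (5,5)@(11, 11): e=[20,110,-22] → .
    (4,7)@(9, 15): e=[0,54,54] → X  [on edge]
    (1,8)@(3, 17): e=[0,-54,162] → .  [on edge]
  covered (14 px):
    . . . . . . .
    . . . . . . .
    . X . . . . .
    . X X . . . .
    . . X X . . .
    . . X X X . .
    . . X X X X .
    . . . X X . .
    . . . . . . .
    . . . . . . .
    . . . . . . .
T3:
  2·area = 8
  edge (6, 14)→(2, 2): d=(-4,-12) inclusive
  edge (2, 2)→(2, 0): d=(0,-2) inclusive
  edge (2, 0)→(6, 14): d=(4,14) inclusive
    (1,2)@(3, 5): e=[0,2,6] → X  [on edge]
    (2,2)@(5, 5): e=[24,6,-22] → .
    (1,3)@(3, 7): e=[-8,2,14] → .
    (2,5)@(5, 11): e=[0,6,2] → X  [on edge]
    (3,5)@(7, 11): e=[24,10,-26] → .
    (2,6)@(5, 13): e=[-8,6,10] → .
    (3,8)@(7, 17): e=[0,10,-2] → .  [on edge]
  covered (2 px):
    . . . . . . .
    . . . . . . .
    . X . . . . .
    . . . . . . .
    . . . . . . .
    . . X . . . .
    . . . . . . .
    . . . . . . .
    . . . . . . .
    . . . . . . .
    . . . . . . .
T4:
  2·area = 8
  edge (6, 2)→(8, 2): d=(2,0) inclusive
  edge (8, 2)→(6, 6): d=(-2,4) inclusive
  edge (6, 6)→(6, 2): d=(0,-4) inclusive
    (3,1)@(7, 3): e=[2,2,4] → X
    (4,1)@(9, 3): e=[2,-6,12] → .
    (3,2)@(7, 5): e=[6,-2,4] → .
  covered (1 px):
    . . . . . . .
    . . . X . . .
    . . . . . . .
    . . . . . . .
    . . . . . . .
    . . . . . . .
    . . . . . . .
    . . . . . . .
    . . . . . . .
    . . . . . . .
    . . . . . . .

Z-buffer (winner per pixel, '.' = empty):
  . . . . . . .
  . . . 4 . . .
  . 3 . . . . .
  . 2 2 . . 1 .
  . . 2 2 . . .
  . . 3 2 2 . .
  . . 2 2 2 2 0
  . . . 2 2 . .
  . . . . . . .
  . . . . . . .
  . . . . . 0 .

Answer: -1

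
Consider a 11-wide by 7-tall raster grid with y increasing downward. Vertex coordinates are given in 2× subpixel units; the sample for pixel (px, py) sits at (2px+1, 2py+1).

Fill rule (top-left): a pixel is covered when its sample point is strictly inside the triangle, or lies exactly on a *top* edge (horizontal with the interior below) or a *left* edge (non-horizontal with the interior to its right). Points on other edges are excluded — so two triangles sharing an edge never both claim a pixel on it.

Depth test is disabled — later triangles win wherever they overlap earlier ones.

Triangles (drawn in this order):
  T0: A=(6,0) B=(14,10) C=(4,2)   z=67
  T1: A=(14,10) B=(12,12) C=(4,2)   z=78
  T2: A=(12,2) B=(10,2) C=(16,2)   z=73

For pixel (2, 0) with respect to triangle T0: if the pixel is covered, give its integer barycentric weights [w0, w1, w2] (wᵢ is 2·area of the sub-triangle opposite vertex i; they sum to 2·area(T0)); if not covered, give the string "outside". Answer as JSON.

T0:
  2·area = 36
  edge (6, 0)→(14, 10): d=(8,10) right/bottom  bias=-1
  edge (14, 10)→(4, 2): d=(-10,-8) top-left  bias=+0
  edge (4, 2)→(6, 0): d=(2,-2) top-left  bias=+0
    (2,0)@(5, 1): e=[18,18,0] → X  [on edge]
    (3,0)@(7, 1): e=[-2,34,4] → .
    (1,1)@(3, 3): e=[54,-18,0] → .  [on edge]
    (2,1)@(5, 3): e=[34,-2,4] → .
    (3,1)@(7, 3): e=[14,14,8] → X
    (4,1)@(9, 3): e=[-6,30,12] → .
    (0,2)@(1, 5): e=[90,-54,0] → .  [on edge]
    (3,2)@(7, 5): e=[30,-6,12] → .
    (4,2)@(9, 5): e=[10,10,16] → X
    (5,2)@(11, 5): e=[-10,26,20] → .
    (4,3)@(9, 7): e=[26,-10,20] → .
    (5,3)@(11, 7): e=[6,6,24] → X
  covered (5 px):
    . . X . . . . . . . .
    . . . X . . . . . . .
    . . . . X . . . . . .
    . . . . . X . . . . .
    . . . . . . X . . . .
    . . . . . . . . . . .
    . . . . . . . . . . .
T1:
  2·area = 36
  edge (14, 10)→(12, 12): d=(-2,2) right/bottom  bias=-1
  edge (12, 12)→(4, 2): d=(-8,-10) top-left  bias=+0
  edge (4, 2)→(14, 10): d=(10,8) right/bottom  bias=-1
    (2,1)@(5, 3): e=[32,2,2] → X
    (3,1)@(7, 3): e=[28,22,-14] → .
    (10,1)@(21, 3): e=[0,162,-126] → .  [on edge]
    (2,2)@(5, 5): e=[28,-14,22] → .
    (3,2)@(7, 5): e=[24,6,6] → X
    (4,2)@(9, 5): e=[20,26,-10] → .
    (9,2)@(19, 5): e=[0,126,-90] → .  [on edge]
    (3,3)@(7, 7): e=[20,-10,26] → .
    (4,3)@(9, 7): e=[16,10,10] → X
    (5,3)@(11, 7): e=[12,30,-6] → .
    (8,3)@(17, 7): e=[0,90,-54] → .  [on edge]
    (4,4)@(9, 9): e=[12,-6,30] → .
    (7,4)@(15, 9): e=[0,54,-18] → .  [on edge]
    (6,5)@(13, 11): e=[0,18,18] → .  [on edge]
    (5,6)@(11, 13): e=[0,-18,54] → .  [on edge]
  covered (4 px):
    . . . . . . . . . . .
    . . X . . . . . . . .
    . . . X . . . . . . .
    . . . . X . . . . . .
    . . . . . X . . . . .
    . . . . . . . . . . .
    . . . . . . . . . . .
T2:
  degenerate (2·area = 0) — covers nothing

Final: [18,0,18]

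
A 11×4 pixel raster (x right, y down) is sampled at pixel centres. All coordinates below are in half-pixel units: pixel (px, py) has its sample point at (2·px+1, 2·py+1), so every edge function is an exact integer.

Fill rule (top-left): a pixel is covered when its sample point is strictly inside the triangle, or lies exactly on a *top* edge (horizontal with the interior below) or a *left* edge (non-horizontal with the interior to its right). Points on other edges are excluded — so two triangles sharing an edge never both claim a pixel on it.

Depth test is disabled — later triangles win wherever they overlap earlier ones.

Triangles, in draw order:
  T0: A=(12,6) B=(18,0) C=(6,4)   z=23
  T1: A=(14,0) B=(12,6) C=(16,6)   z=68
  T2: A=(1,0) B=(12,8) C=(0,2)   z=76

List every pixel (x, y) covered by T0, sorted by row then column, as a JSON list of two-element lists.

T0:
  2·area = 48  (B↔C swapped to make it positive)
  edge (12, 6)→(6, 4): d=(-6,-2) top-left  bias=+0
  edge (6, 4)→(18, 0): d=(12,-4) top-left  bias=+0
  edge (18, 0)→(12, 6): d=(-6,6) right/bottom  bias=-1
    (7,0)@(15, 1): e=[36,0,12] → X  [on edge]
    (8,0)@(17, 1): e=[40,8,0] → .  [on edge]
    (1,1)@(3, 3): e=[0,-24,72] → .  [on edge]
    (4,1)@(9, 3): e=[12,0,36] → X  [on edge]
    (5,1)@(11, 3): e=[16,8,24] → X
    (6,1)@(13, 3): e=[20,16,12] → X
    (7,1)@(15, 3): e=[24,24,0] → .  [on edge]
    (1,2)@(3, 5): e=[-12,0,60] → .  [on edge]
    (4,2)@(9, 5): e=[0,24,24] → X  [on edge]
    (6,2)@(13, 5): e=[8,40,0] → .  [on edge]
    (4,3)@(9, 7): e=[-12,48,12] → .
    (5,3)@(11, 7): e=[-8,56,0] → .  [on edge]
    (7,3)@(15, 7): e=[0,72,-24] → .  [on edge]
  covered (6 px):
    . . . . . . . X . . .
    . . . . X X X . . . .
    . . . . X X . . . . .
    . . . . . . . . . . .
T1:
  2·area = 24  (B↔C swapped to make it positive)
  edge (14, 0)→(16, 6): d=(2,6) right/bottom  bias=-1
  edge (16, 6)→(12, 6): d=(-4,0) right/bottom  bias=-1
  edge (12, 6)→(14, 0): d=(2,-6) top-left  bias=+0
    (6,1)@(13, 3): e=[12,12,0] → X  [on edge]
    (7,1)@(15, 3): e=[0,12,12] → .  [on edge]
    (6,2)@(13, 5): e=[16,4,4] → X
    (7,2)@(15, 5): e=[4,4,16] → X
    (8,2)@(17, 5): e=[-8,4,28] → .
    (6,3)@(13, 7): e=[20,-4,8] → .
    (7,3)@(15, 7): e=[8,-4,20] → .
  covered (3 px):
    . . . . . . . . . . .
    . . . . . . X . . . .
    . . . . . . X X . . .
    . . . . . . . . . . .
T2:
  2·area = 30
  edge (1, 0)→(12, 8): d=(11,8) right/bottom  bias=-1
  edge (12, 8)→(0, 2): d=(-12,-6) top-left  bias=+0
  edge (0, 2)→(1, 0): d=(1,-2) top-left  bias=+0
    (0,0)@(1, 1): e=[11,18,1] → X
    (1,0)@(3, 1): e=[-5,30,5] → .
    (0,1)@(1, 3): e=[33,-6,3] → .
    (1,1)@(3, 3): e=[17,6,7] → X
    (2,1)@(5, 3): e=[1,18,11] → X
    (3,1)@(7, 3): e=[-15,30,15] → .
    (1,2)@(3, 5): e=[39,-18,9] → .
    (2,2)@(5, 5): e=[23,-6,13] → .
    (3,2)@(7, 5): e=[7,6,17] → X
    (4,2)@(9, 5): e=[-9,18,21] → .
    (3,3)@(7, 7): e=[29,-18,19] → .
  covered (4 px):
    X . . . . . . . . . .
    . X X . . . . . . . .
    . . . X . . . . . . .
    . . . . . . . . . . .

Result: [[7,0],[4,1],[5,1],[6,1],[4,2],[5,2]]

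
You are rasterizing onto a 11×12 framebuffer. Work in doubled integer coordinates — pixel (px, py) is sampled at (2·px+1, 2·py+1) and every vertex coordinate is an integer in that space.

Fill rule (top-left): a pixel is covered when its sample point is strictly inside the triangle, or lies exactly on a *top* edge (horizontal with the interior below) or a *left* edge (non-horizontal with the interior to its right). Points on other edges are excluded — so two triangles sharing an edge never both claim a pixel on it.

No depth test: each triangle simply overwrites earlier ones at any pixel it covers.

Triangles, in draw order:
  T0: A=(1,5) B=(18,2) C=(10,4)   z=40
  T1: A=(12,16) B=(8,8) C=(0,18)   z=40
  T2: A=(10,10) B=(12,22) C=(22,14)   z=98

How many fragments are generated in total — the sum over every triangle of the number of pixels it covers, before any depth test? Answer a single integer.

T0:
  2·area = 10
  edge (1, 5)→(18, 2): d=(17,-3) top-left  bias=+0
  edge (18, 2)→(10, 4): d=(-8,2) right/bottom  bias=-1
  edge (10, 4)→(1, 5): d=(-9,1) right/bottom  bias=-1
    (6,1)@(13, 3): e=[2,2,6] → #
    (7,1)@(15, 3): e=[8,-2,4] → ·
    (9,1)@(19, 3): e=[20,-10,0] → ·  [on edge]
    (0,2)@(1, 5): e=[0,10,0] → ·  [on edge]
    (6,2)@(13, 5): e=[36,-14,-12] → ·
  covered (1 px):
    · · · · · · · · · · ·
    · · · · · · # · · · ·
    · · · · · · · · · · ·
    · · · · · · · · · · ·
    · · · · · · · · · · ·
    · · · · · · · · · · ·
    · · · · · · · · · · ·
    · · · · · · · · · · ·
    · · · · · · · · · · ·
    · · · · · · · · · · ·
    · · · · · · · · · · ·
    · · · · · · · · · · ·
T1:
  2·area = 104  (B↔C swapped to make it positive)
  edge (12, 16)→(0, 18): d=(-12,2) right/bottom  bias=-1
  edge (0, 18)→(8, 8): d=(8,-10) top-left  bias=+0
  edge (8, 8)→(12, 16): d=(4,8) right/bottom  bias=-1
    (3,5)@(7, 11): e=[70,14,20] → #
    (4,5)@(9, 11): e=[66,34,4] → #
    (5,5)@(11, 11): e=[62,54,-12] → ·
    (2,6)@(5, 13): e=[50,10,44] → #
    (5,6)@(11, 13): e=[38,70,-4] → ·
    (1,7)@(3, 15): e=[30,6,68] → #
    (5,7)@(11, 15): e=[14,86,4] → #
    (6,7)@(13, 15): e=[10,106,-12] → ·
    (0,8)@(1, 17): e=[10,2,92] → #
    (3,8)@(7, 17): e=[-2,62,44] → ·
    (4,8)@(9, 17): e=[-6,82,28] → ·
    (5,8)@(11, 17): e=[-10,102,12] → ·
  covered (13 px):
    · · · · · · · · · · ·
    · · · · · · · · · · ·
    · · · · · · · · · · ·
    · · · · · · · · · · ·
    · · · · · · · · · · ·
    · · · # # · · · · · ·
    · · # # # · · · · · ·
    · # # # # # · · · · ·
    # # # · · · · · · · ·
    · · · · · · · · · · ·
    · · · · · · · · · · ·
    · · · · · · · · · · ·
T2:
  2·area = 136  (B↔C swapped to make it positive)
  edge (10, 10)→(22, 14): d=(12,4) right/bottom  bias=-1
  edge (22, 14)→(12, 22): d=(-10,8) right/bottom  bias=-1
  edge (12, 22)→(10, 10): d=(-2,-12) top-left  bias=+0
    (0,3)@(1, 7): e=[0,238,-102] → ·  [on edge]
    (3,4)@(7, 9): e=[0,170,-34] → ·  [on edge]
    (5,5)@(11, 11): e=[8,118,10] → #
    (6,5)@(13, 11): e=[0,102,34] → ·  [on edge]
    (5,6)@(11, 13): e=[32,98,6] → #
    (6,6)@(13, 13): e=[24,82,30] → #
    (7,6)@(15, 13): e=[16,66,54] → #
    (8,6)@(17, 13): e=[8,50,78] → #
    (9,6)@(19, 13): e=[0,34,102] → ·  [on edge]
    (5,7)@(11, 15): e=[56,78,2] → #
    (9,7)@(19, 15): e=[24,14,98] → #
    (10,7)@(21, 15): e=[16,-2,122] → ·
  covered (16 px):
    · · · · · · · · · · ·
    · · · · · · · · · · ·
    · · · · · · · · · · ·
    · · · · · · · · · · ·
    · · · · · · · · · · ·
    · · · · · # · · · · ·
    · · · · · # # # # · ·
    · · · · · # # # # # ·
    · · · · · · # # # · ·
    · · · · · · # # · · ·
    · · · · · · # · · · ·
    · · · · · · · · · · ·

Answer: 30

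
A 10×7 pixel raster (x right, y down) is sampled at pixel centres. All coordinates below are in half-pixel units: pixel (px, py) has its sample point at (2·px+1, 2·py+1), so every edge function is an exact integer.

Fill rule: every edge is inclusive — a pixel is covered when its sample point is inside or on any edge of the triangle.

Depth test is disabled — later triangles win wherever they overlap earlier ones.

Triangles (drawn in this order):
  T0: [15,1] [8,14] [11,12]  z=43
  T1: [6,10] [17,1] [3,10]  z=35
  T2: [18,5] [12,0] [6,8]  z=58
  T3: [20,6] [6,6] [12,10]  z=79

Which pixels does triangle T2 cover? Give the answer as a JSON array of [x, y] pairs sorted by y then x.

T0:
  2·area = 25  (B↔C swapped to make it positive)
  edge (15, 1)→(11, 12): d=(-4,11) inclusive
  edge (11, 12)→(8, 14): d=(-3,2) inclusive
  edge (8, 14)→(15, 1): d=(7,-13) inclusive
    (7,0)@(15, 1): e=[0,25,0] → █  [on edge]
    (8,0)@(17, 1): e=[-22,21,26] → ·
    (7,1)@(15, 3): e=[-8,19,14] → ·
    (6,2)@(13, 5): e=[6,17,2] → █
    (7,2)@(15, 5): e=[-16,13,28] → ·
    (6,3)@(13, 7): e=[-2,11,16] → ·
    (5,4)@(11, 9): e=[12,9,4] → █
    (6,4)@(13, 9): e=[-10,5,30] → ·
    (5,5)@(11, 11): e=[4,3,18] → █
    (6,5)@(13, 11): e=[-18,-1,44] → ·
    (4,6)@(9, 13): e=[18,1,6] → █
    (5,6)@(11, 13): e=[-4,-3,32] → ·
  covered (5 px):
    · · · · · · · █ · ·
    · · · · · · · · · ·
    · · · · · · █ · · ·
    · · · · · · · · · ·
    · · · · · █ · · · ·
    · · · · · █ · · · ·
    · · · · █ · · · · ·
T1:
  2·area = 27  (B↔C swapped to make it positive)
  edge (6, 10)→(3, 10): d=(-3,0) inclusive
  edge (3, 10)→(17, 1): d=(14,-9) inclusive
  edge (17, 1)→(6, 10): d=(-11,9) inclusive
    (8,0)@(17, 1): e=[27,0,0] → █  [on edge]
    (9,0)@(19, 1): e=[27,18,-18] → ·
    (8,1)@(17, 3): e=[21,28,-22] → ·
    (5,2)@(11, 5): e=[15,2,10] → █
    (6,2)@(13, 5): e=[15,20,-8] → ·
    (4,3)@(9, 7): e=[9,12,6] → █
    (5,3)@(11, 7): e=[9,30,-12] → ·
    (2,4)@(5, 9): e=[3,4,20] → █
    (3,4)@(7, 9): e=[3,22,2] → █
    (4,4)@(9, 9): e=[3,40,-16] → ·
    (2,5)@(5, 11): e=[-3,32,-2] → ·
    (3,5)@(7, 11): e=[-3,50,-20] → ·
  covered (5 px):
    · · · · · · · · █ ·
    · · · · · · · · · ·
    · · · · · █ · · · ·
    · · · · █ · · · · ·
    · · █ █ · · · · · ·
    · · · · · · · · · ·
    · · · · · · · · · ·
T2:
  2·area = 78  (B↔C swapped to make it positive)
  edge (18, 5)→(6, 8): d=(-12,3) inclusive
  edge (6, 8)→(12, 0): d=(6,-8) inclusive
  edge (12, 0)→(18, 5): d=(6,5) inclusive
    (6,0)@(13, 1): e=[63,14,1] → █
    (7,0)@(15, 1): e=[57,30,-9] → ·
    (5,1)@(11, 3): e=[45,10,23] → █
    (7,1)@(15, 3): e=[33,42,3] → █
    (8,1)@(17, 3): e=[27,58,-7] → ·
    (4,2)@(9, 5): e=[27,6,45] → █
    (8,2)@(17, 5): e=[3,70,5] → █
    (9,2)@(19, 5): e=[-3,86,-5] → ·
    (3,3)@(7, 7): e=[9,2,67] → █
    (5,3)@(11, 7): e=[-3,34,47] → ·
    (6,3)@(13, 7): e=[-9,50,37] → ·
    (7,3)@(15, 7): e=[-15,66,27] → ·
  covered (11 px):
    · · · · · · █ · · ·
    · · · · · █ █ █ · ·
    · · · · █ █ █ █ █ ·
    · · · █ █ · · · · ·
    · · · · · · · · · ·
    · · · · · · · · · ·
    · · · · · · · · · ·
T3:
  2·area = 56  (B↔C swapped to make it positive)
  edge (20, 6)→(12, 10): d=(-8,4) inclusive
  edge (12, 10)→(6, 6): d=(-6,-4) inclusive
  edge (6, 6)→(20, 6): d=(14,0) inclusive
    (4,3)@(9, 7): e=[36,6,14] → █
    (5,3)@(11, 7): e=[28,14,14] → █
    (6,3)@(13, 7): e=[20,22,14] → █
    (7,3)@(15, 7): e=[12,30,14] → █
    (8,3)@(17, 7): e=[4,38,14] → █
    (9,3)@(19, 7): e=[-4,46,14] → ·
    (4,4)@(9, 9): e=[20,-6,42] → ·
    (5,4)@(11, 9): e=[12,2,42] → █
    (7,4)@(15, 9): e=[-4,18,42] → ·
    (8,4)@(17, 9): e=[-12,26,42] → ·
    (5,5)@(11, 11): e=[-4,-10,70] → ·
    (6,5)@(13, 11): e=[-12,-2,70] → ·
  covered (7 px):
    · · · · · · · · · ·
    · · · · · · · · · ·
    · · · · · · · · · ·
    · · · · █ █ █ █ █ ·
    · · · · · █ █ · · ·
    · · · · · · · · · ·
    · · · · · · · · · ·

Final: [[6,0],[5,1],[6,1],[7,1],[4,2],[5,2],[6,2],[7,2],[8,2],[3,3],[4,3]]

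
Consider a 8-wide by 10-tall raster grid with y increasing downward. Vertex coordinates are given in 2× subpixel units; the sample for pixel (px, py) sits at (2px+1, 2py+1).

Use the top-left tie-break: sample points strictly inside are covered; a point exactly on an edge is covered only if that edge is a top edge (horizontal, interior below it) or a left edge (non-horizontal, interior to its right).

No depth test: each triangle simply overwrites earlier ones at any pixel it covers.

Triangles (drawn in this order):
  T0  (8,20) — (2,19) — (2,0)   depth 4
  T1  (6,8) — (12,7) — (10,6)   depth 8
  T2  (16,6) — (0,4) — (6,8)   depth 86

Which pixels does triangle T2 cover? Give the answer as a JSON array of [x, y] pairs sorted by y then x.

T0:
  2·area = 114
  edge (8, 20)→(2, 19): d=(-6,-1) top-left  bias=+0
  edge (2, 19)→(2, 0): d=(0,-19) top-left  bias=+0
  edge (2, 0)→(8, 20): d=(6,20) right/bottom  bias=-1
    (1,2)@(3, 5): e=[85,19,10] → #
    (2,2)@(5, 5): e=[87,57,-30] → ·
    (1,3)@(3, 7): e=[73,19,22] → #
    (2,3)@(5, 7): e=[75,57,-18] → ·
    (1,4)@(3, 9): e=[61,19,34] → #
    (2,4)@(5, 9): e=[63,57,-6] → ·
    (1,5)@(3, 11): e=[49,19,46] → #
    (2,5)@(5, 11): e=[51,57,6] → #
    (3,5)@(7, 11): e=[53,95,-34] → ·
    (1,6)@(3, 13): e=[37,19,58] → #
    (3,6)@(7, 13): e=[41,95,-22] → ·
    (1,7)@(3, 15): e=[25,19,70] → #
  covered (15 px):
    · · · · · · · ·
    · · · · · · · ·
    · # · · · · · ·
    · # · · · · · ·
    · # · · · · · ·
    · # # · · · · ·
    · # # · · · · ·
    · # # · · · · ·
    · # # # · · · ·
    · # # # · · · ·
T1:
  2·area = 8  (B↔C swapped to make it positive)
  edge (6, 8)→(10, 6): d=(4,-2) top-left  bias=+0
  edge (10, 6)→(12, 7): d=(2,1) right/bottom  bias=-1
  edge (12, 7)→(6, 8): d=(-6,1) right/bottom  bias=-1
    (4,3)@(9, 7): e=[2,3,3] → #
    (5,3)@(11, 7): e=[6,1,1] → #
    (6,3)@(13, 7): e=[10,-1,-1] → ·
    (4,4)@(9, 9): e=[10,7,-9] → ·
    (5,4)@(11, 9): e=[14,5,-11] → ·
  covered (2 px):
    · · · · · · · ·
    · · · · · · · ·
    · · · · · · · ·
    · · · · # # · ·
    · · · · · · · ·
    · · · · · · · ·
    · · · · · · · ·
    · · · · · · · ·
    · · · · · · · ·
    · · · · · · · ·
T2:
  2·area = 52  (B↔C swapped to make it positive)
  edge (16, 6)→(6, 8): d=(-10,2) right/bottom  bias=-1
  edge (6, 8)→(0, 4): d=(-6,-4) top-left  bias=+0
  edge (0, 4)→(16, 6): d=(16,2) right/bottom  bias=-1
    (1,2)@(3, 5): e=[36,6,10] → #
    (2,2)@(5, 5): e=[32,14,6] → #
    (3,2)@(7, 5): e=[28,22,2] → #
    (4,2)@(9, 5): e=[24,30,-2] → ·
    (1,3)@(3, 7): e=[16,-6,42] → ·
    (2,3)@(5, 7): e=[12,2,38] → #
    (4,3)@(9, 7): e=[4,18,30] → #
    (5,3)@(11, 7): e=[0,26,26] → ·  [on edge]
    (0,4)@(1, 9): e=[0,-26,78] → ·  [on edge]
    (2,4)@(5, 9): e=[-8,-10,70] → ·
    (3,4)@(7, 9): e=[-12,-2,66] → ·
    (4,4)@(9, 9): e=[-16,6,62] → ·
  covered (6 px):
    · · · · · · · ·
    · · · · · · · ·
    · # # # · · · ·
    · · # # # · · ·
    · · · · · · · ·
    · · · · · · · ·
    · · · · · · · ·
    · · · · · · · ·
    · · · · · · · ·
    · · · · · · · ·

Result: [[1,2],[2,2],[3,2],[2,3],[3,3],[4,3]]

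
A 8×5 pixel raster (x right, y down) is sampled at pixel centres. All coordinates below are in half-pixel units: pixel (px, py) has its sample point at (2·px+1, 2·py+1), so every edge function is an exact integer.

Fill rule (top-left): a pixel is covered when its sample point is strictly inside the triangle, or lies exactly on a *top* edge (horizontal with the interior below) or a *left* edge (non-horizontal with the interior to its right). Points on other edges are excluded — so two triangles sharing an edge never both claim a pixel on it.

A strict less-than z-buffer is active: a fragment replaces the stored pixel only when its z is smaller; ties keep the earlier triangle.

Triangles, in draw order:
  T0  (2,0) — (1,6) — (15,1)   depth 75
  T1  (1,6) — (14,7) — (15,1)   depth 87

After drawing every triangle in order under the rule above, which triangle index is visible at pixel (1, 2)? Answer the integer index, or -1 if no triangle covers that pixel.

T0:
  2·area = 79  (B↔C swapped to make it positive)
  edge (2, 0)→(15, 1): d=(13,1) right/bottom  bias=-1
  edge (15, 1)→(1, 6): d=(-14,5) right/bottom  bias=-1
  edge (1, 6)→(2, 0): d=(1,-6) top-left  bias=+0
    (1,0)@(3, 1): e=[12,60,7] → X
    (2,0)@(5, 1): e=[10,50,19] → X
    (3,0)@(7, 1): e=[8,40,31] → X
    (4,0)@(9, 1): e=[6,30,43] → X
    (5,0)@(11, 1): e=[4,20,55] → X
    (6,0)@(13, 1): e=[2,10,67] → X
    (7,0)@(15, 1): e=[0,0,79] → .  [on edge]
    (1,1)@(3, 3): e=[38,32,9] → X
    (5,1)@(11, 3): e=[30,-8,57] → .
    (6,1)@(13, 3): e=[28,-18,69] → .
    (1,2)@(3, 5): e=[64,4,11] → X
    (2,2)@(5, 5): e=[62,-6,23] → .
  covered (11 px):
    . X X X X X X .
    . X X X X . . .
    . X . . . . . .
    . . . . . . . .
    . . . . . . . .
T1:
  2·area = 79  (B↔C swapped to make it positive)
  edge (1, 6)→(15, 1): d=(14,-5) top-left  bias=+0
  edge (15, 1)→(14, 7): d=(-1,6) right/bottom  bias=-1
  edge (14, 7)→(1, 6): d=(-13,-1) top-left  bias=+0
    (7,0)@(15, 1): e=[0,0,79] → .  [on edge]
    (5,1)@(11, 3): e=[8,22,49] → X
    (6,1)@(13, 3): e=[18,10,51] → X
    (7,1)@(15, 3): e=[28,-2,53] → .
    (2,2)@(5, 5): e=[6,56,17] → X
    (3,2)@(7, 5): e=[16,44,19] → X
    (4,2)@(9, 5): e=[26,32,21] → X
    (7,2)@(15, 5): e=[56,-4,27] → .
    (2,3)@(5, 7): e=[34,54,-9] → .
    (3,3)@(7, 7): e=[44,42,-7] → .
    (4,3)@(9, 7): e=[54,30,-5] → .
    (5,3)@(11, 7): e=[64,18,-3] → .
  covered (7 px):
    . . . . . . . .
    . . . . . X X .
    . . X X X X X .
    . . . . . . . .
    . . . . . . . .

Z-buffer (winner per pixel, '.' = empty):
  . 0 0 0 0 0 0 .
  . 0 0 0 0 1 1 .
  . 0 1 1 1 1 1 .
  . . . . . . . .
  . . . . . . . .

Result: 0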